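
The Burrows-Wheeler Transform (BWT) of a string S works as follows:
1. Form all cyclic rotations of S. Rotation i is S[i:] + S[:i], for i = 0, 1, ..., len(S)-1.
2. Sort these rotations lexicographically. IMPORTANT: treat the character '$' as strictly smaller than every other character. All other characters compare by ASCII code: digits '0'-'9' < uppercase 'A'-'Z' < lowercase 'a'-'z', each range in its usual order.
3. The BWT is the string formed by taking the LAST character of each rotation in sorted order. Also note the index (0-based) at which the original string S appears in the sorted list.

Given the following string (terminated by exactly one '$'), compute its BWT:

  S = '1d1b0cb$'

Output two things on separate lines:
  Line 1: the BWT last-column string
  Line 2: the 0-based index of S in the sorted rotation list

All 8 rotations (rotation i = S[i:]+S[:i]):
  rot[0] = 1d1b0cb$
  rot[1] = d1b0cb$1
  rot[2] = 1b0cb$1d
  rot[3] = b0cb$1d1
  rot[4] = 0cb$1d1b
  rot[5] = cb$1d1b0
  rot[6] = b$1d1b0c
  rot[7] = $1d1b0cb
Sorted (with $ < everything):
  sorted[0] = $1d1b0cb  (last char: 'b')
  sorted[1] = 0cb$1d1b  (last char: 'b')
  sorted[2] = 1b0cb$1d  (last char: 'd')
  sorted[3] = 1d1b0cb$  (last char: '$')
  sorted[4] = b$1d1b0c  (last char: 'c')
  sorted[5] = b0cb$1d1  (last char: '1')
  sorted[6] = cb$1d1b0  (last char: '0')
  sorted[7] = d1b0cb$1  (last char: '1')
Last column: bbd$c101
Original string S is at sorted index 3

Answer: bbd$c101
3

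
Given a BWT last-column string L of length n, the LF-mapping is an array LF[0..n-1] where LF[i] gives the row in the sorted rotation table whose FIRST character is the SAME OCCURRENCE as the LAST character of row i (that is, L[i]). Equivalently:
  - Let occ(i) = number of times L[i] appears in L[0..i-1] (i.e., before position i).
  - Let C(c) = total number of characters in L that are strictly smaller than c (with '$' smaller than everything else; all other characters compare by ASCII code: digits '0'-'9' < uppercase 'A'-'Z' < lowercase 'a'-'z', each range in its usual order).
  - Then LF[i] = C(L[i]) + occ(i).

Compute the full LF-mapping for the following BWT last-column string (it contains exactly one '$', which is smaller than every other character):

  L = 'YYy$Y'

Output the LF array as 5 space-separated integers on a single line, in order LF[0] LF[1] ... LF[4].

Char counts: '$':1, 'Y':3, 'y':1
C (first-col start): C('$')=0, C('Y')=1, C('y')=4
L[0]='Y': occ=0, LF[0]=C('Y')+0=1+0=1
L[1]='Y': occ=1, LF[1]=C('Y')+1=1+1=2
L[2]='y': occ=0, LF[2]=C('y')+0=4+0=4
L[3]='$': occ=0, LF[3]=C('$')+0=0+0=0
L[4]='Y': occ=2, LF[4]=C('Y')+2=1+2=3

Answer: 1 2 4 0 3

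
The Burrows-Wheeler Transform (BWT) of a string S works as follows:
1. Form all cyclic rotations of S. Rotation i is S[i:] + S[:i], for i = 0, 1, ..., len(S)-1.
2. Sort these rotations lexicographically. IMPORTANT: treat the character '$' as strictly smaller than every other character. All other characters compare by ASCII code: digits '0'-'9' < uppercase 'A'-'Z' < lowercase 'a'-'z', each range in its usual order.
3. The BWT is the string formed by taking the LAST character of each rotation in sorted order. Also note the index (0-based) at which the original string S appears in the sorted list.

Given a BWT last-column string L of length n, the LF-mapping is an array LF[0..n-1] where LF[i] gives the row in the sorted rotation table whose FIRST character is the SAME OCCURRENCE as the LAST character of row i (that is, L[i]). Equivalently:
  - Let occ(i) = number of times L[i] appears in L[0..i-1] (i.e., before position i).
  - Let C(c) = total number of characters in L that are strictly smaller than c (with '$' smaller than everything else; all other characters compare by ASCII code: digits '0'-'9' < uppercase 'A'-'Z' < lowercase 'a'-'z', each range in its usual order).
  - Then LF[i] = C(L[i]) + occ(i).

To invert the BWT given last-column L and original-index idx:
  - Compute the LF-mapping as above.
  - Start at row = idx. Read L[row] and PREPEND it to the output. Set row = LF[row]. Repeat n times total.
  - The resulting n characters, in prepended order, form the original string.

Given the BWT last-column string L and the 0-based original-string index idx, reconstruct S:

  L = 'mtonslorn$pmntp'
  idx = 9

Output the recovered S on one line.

LF mapping: 2 13 7 4 12 1 8 11 5 0 9 3 6 14 10
Walk LF starting at row 9, prepending L[row]:
  step 1: row=9, L[9]='$', prepend. Next row=LF[9]=0
  step 2: row=0, L[0]='m', prepend. Next row=LF[0]=2
  step 3: row=2, L[2]='o', prepend. Next row=LF[2]=7
  step 4: row=7, L[7]='r', prepend. Next row=LF[7]=11
  step 5: row=11, L[11]='m', prepend. Next row=LF[11]=3
  step 6: row=3, L[3]='n', prepend. Next row=LF[3]=4
  step 7: row=4, L[4]='s', prepend. Next row=LF[4]=12
  step 8: row=12, L[12]='n', prepend. Next row=LF[12]=6
  step 9: row=6, L[6]='o', prepend. Next row=LF[6]=8
  step 10: row=8, L[8]='n', prepend. Next row=LF[8]=5
  step 11: row=5, L[5]='l', prepend. Next row=LF[5]=1
  step 12: row=1, L[1]='t', prepend. Next row=LF[1]=13
  step 13: row=13, L[13]='t', prepend. Next row=LF[13]=14
  step 14: row=14, L[14]='p', prepend. Next row=LF[14]=10
  step 15: row=10, L[10]='p', prepend. Next row=LF[10]=9
Reversed output: ppttlnonsnmrom$

Answer: ppttlnonsnmrom$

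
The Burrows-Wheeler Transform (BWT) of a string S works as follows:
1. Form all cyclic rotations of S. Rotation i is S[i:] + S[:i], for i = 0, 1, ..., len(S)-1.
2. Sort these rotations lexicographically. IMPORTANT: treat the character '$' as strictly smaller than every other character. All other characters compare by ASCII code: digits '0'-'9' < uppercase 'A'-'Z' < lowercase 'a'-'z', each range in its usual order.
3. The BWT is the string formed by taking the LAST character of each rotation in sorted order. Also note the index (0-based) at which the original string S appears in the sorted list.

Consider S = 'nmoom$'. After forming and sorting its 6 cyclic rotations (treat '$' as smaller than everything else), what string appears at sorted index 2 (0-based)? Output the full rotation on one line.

All 6 rotations (rotation i = S[i:]+S[:i]):
  rot[0] = nmoom$
  rot[1] = moom$n
  rot[2] = oom$nm
  rot[3] = om$nmo
  rot[4] = m$nmoo
  rot[5] = $nmoom
Sorted (with $ < everything):
  sorted[0] = $nmoom
  sorted[1] = m$nmoo
  sorted[2] = moom$n
  sorted[3] = nmoom$
  sorted[4] = om$nmo
  sorted[5] = oom$nm
sorted[2] = moom$n

Answer: moom$n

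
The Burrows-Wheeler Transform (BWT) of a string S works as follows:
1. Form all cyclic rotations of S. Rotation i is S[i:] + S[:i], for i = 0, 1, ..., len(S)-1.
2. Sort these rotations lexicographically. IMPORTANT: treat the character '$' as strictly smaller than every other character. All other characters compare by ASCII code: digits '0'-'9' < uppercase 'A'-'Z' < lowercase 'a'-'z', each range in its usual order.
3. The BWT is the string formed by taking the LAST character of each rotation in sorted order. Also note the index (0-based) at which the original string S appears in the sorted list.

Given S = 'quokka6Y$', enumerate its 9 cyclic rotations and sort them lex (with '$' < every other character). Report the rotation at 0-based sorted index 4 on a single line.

Answer: ka6Y$quok

Derivation:
All 9 rotations (rotation i = S[i:]+S[:i]):
  rot[0] = quokka6Y$
  rot[1] = uokka6Y$q
  rot[2] = okka6Y$qu
  rot[3] = kka6Y$quo
  rot[4] = ka6Y$quok
  rot[5] = a6Y$quokk
  rot[6] = 6Y$quokka
  rot[7] = Y$quokka6
  rot[8] = $quokka6Y
Sorted (with $ < everything):
  sorted[0] = $quokka6Y
  sorted[1] = 6Y$quokka
  sorted[2] = Y$quokka6
  sorted[3] = a6Y$quokk
  sorted[4] = ka6Y$quok
  sorted[5] = kka6Y$quo
  sorted[6] = okka6Y$qu
  sorted[7] = quokka6Y$
  sorted[8] = uokka6Y$q
sorted[4] = ka6Y$quok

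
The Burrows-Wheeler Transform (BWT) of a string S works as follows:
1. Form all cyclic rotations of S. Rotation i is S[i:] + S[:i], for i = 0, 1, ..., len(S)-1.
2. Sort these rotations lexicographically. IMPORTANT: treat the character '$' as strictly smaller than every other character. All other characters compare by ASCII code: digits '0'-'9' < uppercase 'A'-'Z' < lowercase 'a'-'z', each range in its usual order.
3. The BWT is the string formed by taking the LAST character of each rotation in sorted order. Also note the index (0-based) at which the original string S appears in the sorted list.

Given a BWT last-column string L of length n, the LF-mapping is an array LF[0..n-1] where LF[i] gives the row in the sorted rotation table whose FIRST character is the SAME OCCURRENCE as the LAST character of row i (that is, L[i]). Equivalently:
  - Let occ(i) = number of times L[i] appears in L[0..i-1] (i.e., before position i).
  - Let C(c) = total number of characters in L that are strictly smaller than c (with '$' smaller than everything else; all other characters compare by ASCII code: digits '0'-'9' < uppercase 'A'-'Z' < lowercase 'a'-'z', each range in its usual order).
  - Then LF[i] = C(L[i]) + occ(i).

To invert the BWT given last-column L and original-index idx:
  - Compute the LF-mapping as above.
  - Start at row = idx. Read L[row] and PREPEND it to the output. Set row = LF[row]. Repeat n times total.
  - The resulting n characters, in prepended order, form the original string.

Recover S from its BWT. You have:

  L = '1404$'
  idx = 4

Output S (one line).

LF mapping: 2 3 1 4 0
Walk LF starting at row 4, prepending L[row]:
  step 1: row=4, L[4]='$', prepend. Next row=LF[4]=0
  step 2: row=0, L[0]='1', prepend. Next row=LF[0]=2
  step 3: row=2, L[2]='0', prepend. Next row=LF[2]=1
  step 4: row=1, L[1]='4', prepend. Next row=LF[1]=3
  step 5: row=3, L[3]='4', prepend. Next row=LF[3]=4
Reversed output: 4401$

Answer: 4401$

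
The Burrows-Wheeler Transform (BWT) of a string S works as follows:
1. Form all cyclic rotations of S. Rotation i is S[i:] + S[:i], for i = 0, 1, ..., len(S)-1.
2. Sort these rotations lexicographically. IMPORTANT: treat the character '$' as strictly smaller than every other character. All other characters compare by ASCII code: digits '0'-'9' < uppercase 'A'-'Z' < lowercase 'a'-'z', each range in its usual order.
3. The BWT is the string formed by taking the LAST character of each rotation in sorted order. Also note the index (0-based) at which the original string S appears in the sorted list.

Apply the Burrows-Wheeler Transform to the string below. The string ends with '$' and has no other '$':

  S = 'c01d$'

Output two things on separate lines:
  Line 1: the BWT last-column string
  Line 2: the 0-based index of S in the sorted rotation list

All 5 rotations (rotation i = S[i:]+S[:i]):
  rot[0] = c01d$
  rot[1] = 01d$c
  rot[2] = 1d$c0
  rot[3] = d$c01
  rot[4] = $c01d
Sorted (with $ < everything):
  sorted[0] = $c01d  (last char: 'd')
  sorted[1] = 01d$c  (last char: 'c')
  sorted[2] = 1d$c0  (last char: '0')
  sorted[3] = c01d$  (last char: '$')
  sorted[4] = d$c01  (last char: '1')
Last column: dc0$1
Original string S is at sorted index 3

Answer: dc0$1
3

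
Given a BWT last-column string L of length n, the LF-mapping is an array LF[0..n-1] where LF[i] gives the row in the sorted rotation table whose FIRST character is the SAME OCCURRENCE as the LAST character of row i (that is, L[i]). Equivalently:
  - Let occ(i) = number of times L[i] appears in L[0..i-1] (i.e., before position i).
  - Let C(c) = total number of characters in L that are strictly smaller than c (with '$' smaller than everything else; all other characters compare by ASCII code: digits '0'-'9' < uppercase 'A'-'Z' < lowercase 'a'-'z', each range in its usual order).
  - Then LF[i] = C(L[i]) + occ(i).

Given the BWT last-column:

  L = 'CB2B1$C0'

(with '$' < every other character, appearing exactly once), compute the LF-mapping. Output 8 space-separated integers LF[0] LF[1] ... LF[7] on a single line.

Answer: 6 4 3 5 2 0 7 1

Derivation:
Char counts: '$':1, '0':1, '1':1, '2':1, 'B':2, 'C':2
C (first-col start): C('$')=0, C('0')=1, C('1')=2, C('2')=3, C('B')=4, C('C')=6
L[0]='C': occ=0, LF[0]=C('C')+0=6+0=6
L[1]='B': occ=0, LF[1]=C('B')+0=4+0=4
L[2]='2': occ=0, LF[2]=C('2')+0=3+0=3
L[3]='B': occ=1, LF[3]=C('B')+1=4+1=5
L[4]='1': occ=0, LF[4]=C('1')+0=2+0=2
L[5]='$': occ=0, LF[5]=C('$')+0=0+0=0
L[6]='C': occ=1, LF[6]=C('C')+1=6+1=7
L[7]='0': occ=0, LF[7]=C('0')+0=1+0=1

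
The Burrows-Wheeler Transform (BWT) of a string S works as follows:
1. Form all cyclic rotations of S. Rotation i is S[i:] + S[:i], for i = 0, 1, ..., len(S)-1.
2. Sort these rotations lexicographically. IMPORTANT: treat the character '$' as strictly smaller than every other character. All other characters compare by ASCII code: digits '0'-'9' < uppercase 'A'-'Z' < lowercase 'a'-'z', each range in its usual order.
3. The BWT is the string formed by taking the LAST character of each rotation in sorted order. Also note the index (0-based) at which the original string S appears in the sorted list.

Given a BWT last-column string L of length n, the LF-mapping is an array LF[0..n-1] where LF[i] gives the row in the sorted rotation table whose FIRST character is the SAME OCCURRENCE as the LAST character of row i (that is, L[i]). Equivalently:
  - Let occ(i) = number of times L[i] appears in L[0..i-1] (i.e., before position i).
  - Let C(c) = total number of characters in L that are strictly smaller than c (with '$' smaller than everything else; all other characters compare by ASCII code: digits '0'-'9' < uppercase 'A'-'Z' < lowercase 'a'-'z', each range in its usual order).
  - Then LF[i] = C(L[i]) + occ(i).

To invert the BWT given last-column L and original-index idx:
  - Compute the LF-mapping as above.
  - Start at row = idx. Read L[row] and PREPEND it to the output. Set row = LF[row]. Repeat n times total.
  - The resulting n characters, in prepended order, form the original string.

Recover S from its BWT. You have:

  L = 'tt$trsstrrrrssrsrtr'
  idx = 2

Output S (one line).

Answer: rrttrtrsrssstrrsrt$

Derivation:
LF mapping: 14 15 0 16 1 9 10 17 2 3 4 5 11 12 6 13 7 18 8
Walk LF starting at row 2, prepending L[row]:
  step 1: row=2, L[2]='$', prepend. Next row=LF[2]=0
  step 2: row=0, L[0]='t', prepend. Next row=LF[0]=14
  step 3: row=14, L[14]='r', prepend. Next row=LF[14]=6
  step 4: row=6, L[6]='s', prepend. Next row=LF[6]=10
  step 5: row=10, L[10]='r', prepend. Next row=LF[10]=4
  step 6: row=4, L[4]='r', prepend. Next row=LF[4]=1
  step 7: row=1, L[1]='t', prepend. Next row=LF[1]=15
  step 8: row=15, L[15]='s', prepend. Next row=LF[15]=13
  step 9: row=13, L[13]='s', prepend. Next row=LF[13]=12
  step 10: row=12, L[12]='s', prepend. Next row=LF[12]=11
  step 11: row=11, L[11]='r', prepend. Next row=LF[11]=5
  step 12: row=5, L[5]='s', prepend. Next row=LF[5]=9
  step 13: row=9, L[9]='r', prepend. Next row=LF[9]=3
  step 14: row=3, L[3]='t', prepend. Next row=LF[3]=16
  step 15: row=16, L[16]='r', prepend. Next row=LF[16]=7
  step 16: row=7, L[7]='t', prepend. Next row=LF[7]=17
  step 17: row=17, L[17]='t', prepend. Next row=LF[17]=18
  step 18: row=18, L[18]='r', prepend. Next row=LF[18]=8
  step 19: row=8, L[8]='r', prepend. Next row=LF[8]=2
Reversed output: rrttrtrsrssstrrsrt$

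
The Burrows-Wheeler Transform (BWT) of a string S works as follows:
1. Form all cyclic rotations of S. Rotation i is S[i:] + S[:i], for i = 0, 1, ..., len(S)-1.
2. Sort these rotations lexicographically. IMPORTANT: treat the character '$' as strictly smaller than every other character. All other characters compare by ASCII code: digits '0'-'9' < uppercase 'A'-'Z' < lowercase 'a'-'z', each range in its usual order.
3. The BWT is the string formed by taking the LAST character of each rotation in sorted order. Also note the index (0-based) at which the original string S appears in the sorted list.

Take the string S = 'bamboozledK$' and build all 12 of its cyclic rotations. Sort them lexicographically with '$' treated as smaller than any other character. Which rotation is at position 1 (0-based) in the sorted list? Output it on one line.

Answer: K$bamboozled

Derivation:
All 12 rotations (rotation i = S[i:]+S[:i]):
  rot[0] = bamboozledK$
  rot[1] = amboozledK$b
  rot[2] = mboozledK$ba
  rot[3] = boozledK$bam
  rot[4] = oozledK$bamb
  rot[5] = ozledK$bambo
  rot[6] = zledK$bamboo
  rot[7] = ledK$bambooz
  rot[8] = edK$bamboozl
  rot[9] = dK$bamboozle
  rot[10] = K$bamboozled
  rot[11] = $bamboozledK
Sorted (with $ < everything):
  sorted[0] = $bamboozledK
  sorted[1] = K$bamboozled
  sorted[2] = amboozledK$b
  sorted[3] = bamboozledK$
  sorted[4] = boozledK$bam
  sorted[5] = dK$bamboozle
  sorted[6] = edK$bamboozl
  sorted[7] = ledK$bambooz
  sorted[8] = mboozledK$ba
  sorted[9] = oozledK$bamb
  sorted[10] = ozledK$bambo
  sorted[11] = zledK$bamboo
sorted[1] = K$bamboozled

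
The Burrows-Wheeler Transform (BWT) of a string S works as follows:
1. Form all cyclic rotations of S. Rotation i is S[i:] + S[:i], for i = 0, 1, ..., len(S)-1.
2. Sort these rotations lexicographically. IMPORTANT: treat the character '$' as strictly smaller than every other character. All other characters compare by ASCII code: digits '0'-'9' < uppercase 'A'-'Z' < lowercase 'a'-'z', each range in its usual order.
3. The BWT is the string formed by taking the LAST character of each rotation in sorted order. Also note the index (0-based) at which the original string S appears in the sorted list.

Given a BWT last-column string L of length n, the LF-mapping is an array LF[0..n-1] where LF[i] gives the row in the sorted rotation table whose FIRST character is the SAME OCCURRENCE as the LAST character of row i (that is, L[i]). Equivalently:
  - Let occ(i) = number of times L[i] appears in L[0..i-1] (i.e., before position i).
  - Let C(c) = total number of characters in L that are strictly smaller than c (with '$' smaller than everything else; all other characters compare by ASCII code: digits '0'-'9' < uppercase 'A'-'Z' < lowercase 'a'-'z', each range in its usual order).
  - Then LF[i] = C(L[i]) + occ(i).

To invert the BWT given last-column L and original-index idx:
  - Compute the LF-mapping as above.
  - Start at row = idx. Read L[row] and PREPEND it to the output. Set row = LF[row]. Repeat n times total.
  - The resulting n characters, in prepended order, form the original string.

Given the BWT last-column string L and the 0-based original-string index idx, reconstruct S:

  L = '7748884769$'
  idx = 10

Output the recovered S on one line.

LF mapping: 4 5 1 7 8 9 2 6 3 10 0
Walk LF starting at row 10, prepending L[row]:
  step 1: row=10, L[10]='$', prepend. Next row=LF[10]=0
  step 2: row=0, L[0]='7', prepend. Next row=LF[0]=4
  step 3: row=4, L[4]='8', prepend. Next row=LF[4]=8
  step 4: row=8, L[8]='6', prepend. Next row=LF[8]=3
  step 5: row=3, L[3]='8', prepend. Next row=LF[3]=7
  step 6: row=7, L[7]='7', prepend. Next row=LF[7]=6
  step 7: row=6, L[6]='4', prepend. Next row=LF[6]=2
  step 8: row=2, L[2]='4', prepend. Next row=LF[2]=1
  step 9: row=1, L[1]='7', prepend. Next row=LF[1]=5
  step 10: row=5, L[5]='8', prepend. Next row=LF[5]=9
  step 11: row=9, L[9]='9', prepend. Next row=LF[9]=10
Reversed output: 9874478687$

Answer: 9874478687$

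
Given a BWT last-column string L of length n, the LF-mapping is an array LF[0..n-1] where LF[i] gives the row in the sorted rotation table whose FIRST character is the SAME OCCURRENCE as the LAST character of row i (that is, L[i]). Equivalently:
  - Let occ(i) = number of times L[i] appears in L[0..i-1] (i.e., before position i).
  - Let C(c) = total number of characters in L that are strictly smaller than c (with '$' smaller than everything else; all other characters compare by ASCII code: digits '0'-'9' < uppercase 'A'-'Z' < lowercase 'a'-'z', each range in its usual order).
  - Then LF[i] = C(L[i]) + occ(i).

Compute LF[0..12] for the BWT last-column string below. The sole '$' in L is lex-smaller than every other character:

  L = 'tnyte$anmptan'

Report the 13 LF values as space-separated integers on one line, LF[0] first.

Answer: 9 5 12 10 3 0 1 6 4 8 11 2 7

Derivation:
Char counts: '$':1, 'a':2, 'e':1, 'm':1, 'n':3, 'p':1, 't':3, 'y':1
C (first-col start): C('$')=0, C('a')=1, C('e')=3, C('m')=4, C('n')=5, C('p')=8, C('t')=9, C('y')=12
L[0]='t': occ=0, LF[0]=C('t')+0=9+0=9
L[1]='n': occ=0, LF[1]=C('n')+0=5+0=5
L[2]='y': occ=0, LF[2]=C('y')+0=12+0=12
L[3]='t': occ=1, LF[3]=C('t')+1=9+1=10
L[4]='e': occ=0, LF[4]=C('e')+0=3+0=3
L[5]='$': occ=0, LF[5]=C('$')+0=0+0=0
L[6]='a': occ=0, LF[6]=C('a')+0=1+0=1
L[7]='n': occ=1, LF[7]=C('n')+1=5+1=6
L[8]='m': occ=0, LF[8]=C('m')+0=4+0=4
L[9]='p': occ=0, LF[9]=C('p')+0=8+0=8
L[10]='t': occ=2, LF[10]=C('t')+2=9+2=11
L[11]='a': occ=1, LF[11]=C('a')+1=1+1=2
L[12]='n': occ=2, LF[12]=C('n')+2=5+2=7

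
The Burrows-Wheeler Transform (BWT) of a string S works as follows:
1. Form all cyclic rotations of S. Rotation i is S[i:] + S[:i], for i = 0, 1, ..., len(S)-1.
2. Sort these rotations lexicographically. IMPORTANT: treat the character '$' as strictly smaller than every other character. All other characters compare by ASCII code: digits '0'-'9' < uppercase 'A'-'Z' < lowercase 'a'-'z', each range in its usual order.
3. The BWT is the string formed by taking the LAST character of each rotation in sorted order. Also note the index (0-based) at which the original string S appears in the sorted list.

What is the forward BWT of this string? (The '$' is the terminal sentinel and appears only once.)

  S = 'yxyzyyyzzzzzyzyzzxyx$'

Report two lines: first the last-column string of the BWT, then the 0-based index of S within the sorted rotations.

Answer: xyzyx$zyxzzyzyzyyzzzy
5

Derivation:
All 21 rotations (rotation i = S[i:]+S[:i]):
  rot[0] = yxyzyyyzzzzzyzyzzxyx$
  rot[1] = xyzyyyzzzzzyzyzzxyx$y
  rot[2] = yzyyyzzzzzyzyzzxyx$yx
  rot[3] = zyyyzzzzzyzyzzxyx$yxy
  rot[4] = yyyzzzzzyzyzzxyx$yxyz
  rot[5] = yyzzzzzyzyzzxyx$yxyzy
  rot[6] = yzzzzzyzyzzxyx$yxyzyy
  rot[7] = zzzzzyzyzzxyx$yxyzyyy
  rot[8] = zzzzyzyzzxyx$yxyzyyyz
  rot[9] = zzzyzyzzxyx$yxyzyyyzz
  rot[10] = zzyzyzzxyx$yxyzyyyzzz
  rot[11] = zyzyzzxyx$yxyzyyyzzzz
  rot[12] = yzyzzxyx$yxyzyyyzzzzz
  rot[13] = zyzzxyx$yxyzyyyzzzzzy
  rot[14] = yzzxyx$yxyzyyyzzzzzyz
  rot[15] = zzxyx$yxyzyyyzzzzzyzy
  rot[16] = zxyx$yxyzyyyzzzzzyzyz
  rot[17] = xyx$yxyzyyyzzzzzyzyzz
  rot[18] = yx$yxyzyyyzzzzzyzyzzx
  rot[19] = x$yxyzyyyzzzzzyzyzzxy
  rot[20] = $yxyzyyyzzzzzyzyzzxyx
Sorted (with $ < everything):
  sorted[0] = $yxyzyyyzzzzzyzyzzxyx  (last char: 'x')
  sorted[1] = x$yxyzyyyzzzzzyzyzzxy  (last char: 'y')
  sorted[2] = xyx$yxyzyyyzzzzzyzyzz  (last char: 'z')
  sorted[3] = xyzyyyzzzzzyzyzzxyx$y  (last char: 'y')
  sorted[4] = yx$yxyzyyyzzzzzyzyzzx  (last char: 'x')
  sorted[5] = yxyzyyyzzzzzyzyzzxyx$  (last char: '$')
  sorted[6] = yyyzzzzzyzyzzxyx$yxyz  (last char: 'z')
  sorted[7] = yyzzzzzyzyzzxyx$yxyzy  (last char: 'y')
  sorted[8] = yzyyyzzzzzyzyzzxyx$yx  (last char: 'x')
  sorted[9] = yzyzzxyx$yxyzyyyzzzzz  (last char: 'z')
  sorted[10] = yzzxyx$yxyzyyyzzzzzyz  (last char: 'z')
  sorted[11] = yzzzzzyzyzzxyx$yxyzyy  (last char: 'y')
  sorted[12] = zxyx$yxyzyyyzzzzzyzyz  (last char: 'z')
  sorted[13] = zyyyzzzzzyzyzzxyx$yxy  (last char: 'y')
  sorted[14] = zyzyzzxyx$yxyzyyyzzzz  (last char: 'z')
  sorted[15] = zyzzxyx$yxyzyyyzzzzzy  (last char: 'y')
  sorted[16] = zzxyx$yxyzyyyzzzzzyzy  (last char: 'y')
  sorted[17] = zzyzyzzxyx$yxyzyyyzzz  (last char: 'z')
  sorted[18] = zzzyzyzzxyx$yxyzyyyzz  (last char: 'z')
  sorted[19] = zzzzyzyzzxyx$yxyzyyyz  (last char: 'z')
  sorted[20] = zzzzzyzyzzxyx$yxyzyyy  (last char: 'y')
Last column: xyzyx$zyxzzyzyzyyzzzy
Original string S is at sorted index 5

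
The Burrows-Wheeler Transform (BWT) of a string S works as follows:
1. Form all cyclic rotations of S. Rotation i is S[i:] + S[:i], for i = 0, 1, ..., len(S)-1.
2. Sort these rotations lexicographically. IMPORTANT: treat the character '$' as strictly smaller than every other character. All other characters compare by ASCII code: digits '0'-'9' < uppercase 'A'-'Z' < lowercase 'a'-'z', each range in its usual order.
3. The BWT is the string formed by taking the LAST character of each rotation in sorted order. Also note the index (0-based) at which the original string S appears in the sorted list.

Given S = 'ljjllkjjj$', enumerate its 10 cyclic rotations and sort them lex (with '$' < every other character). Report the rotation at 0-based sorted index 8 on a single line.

Answer: lkjjj$ljjl

Derivation:
All 10 rotations (rotation i = S[i:]+S[:i]):
  rot[0] = ljjllkjjj$
  rot[1] = jjllkjjj$l
  rot[2] = jllkjjj$lj
  rot[3] = llkjjj$ljj
  rot[4] = lkjjj$ljjl
  rot[5] = kjjj$ljjll
  rot[6] = jjj$ljjllk
  rot[7] = jj$ljjllkj
  rot[8] = j$ljjllkjj
  rot[9] = $ljjllkjjj
Sorted (with $ < everything):
  sorted[0] = $ljjllkjjj
  sorted[1] = j$ljjllkjj
  sorted[2] = jj$ljjllkj
  sorted[3] = jjj$ljjllk
  sorted[4] = jjllkjjj$l
  sorted[5] = jllkjjj$lj
  sorted[6] = kjjj$ljjll
  sorted[7] = ljjllkjjj$
  sorted[8] = lkjjj$ljjl
  sorted[9] = llkjjj$ljj
sorted[8] = lkjjj$ljjl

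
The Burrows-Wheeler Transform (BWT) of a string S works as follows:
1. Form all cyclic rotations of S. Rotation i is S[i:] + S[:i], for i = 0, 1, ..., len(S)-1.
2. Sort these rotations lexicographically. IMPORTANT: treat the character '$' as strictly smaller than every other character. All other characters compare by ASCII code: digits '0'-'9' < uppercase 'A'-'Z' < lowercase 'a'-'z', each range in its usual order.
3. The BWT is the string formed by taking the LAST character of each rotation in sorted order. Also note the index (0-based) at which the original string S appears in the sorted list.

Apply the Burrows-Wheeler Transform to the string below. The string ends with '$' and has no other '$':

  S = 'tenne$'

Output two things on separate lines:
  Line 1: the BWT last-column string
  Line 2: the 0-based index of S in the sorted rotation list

Answer: entne$
5

Derivation:
All 6 rotations (rotation i = S[i:]+S[:i]):
  rot[0] = tenne$
  rot[1] = enne$t
  rot[2] = nne$te
  rot[3] = ne$ten
  rot[4] = e$tenn
  rot[5] = $tenne
Sorted (with $ < everything):
  sorted[0] = $tenne  (last char: 'e')
  sorted[1] = e$tenn  (last char: 'n')
  sorted[2] = enne$t  (last char: 't')
  sorted[3] = ne$ten  (last char: 'n')
  sorted[4] = nne$te  (last char: 'e')
  sorted[5] = tenne$  (last char: '$')
Last column: entne$
Original string S is at sorted index 5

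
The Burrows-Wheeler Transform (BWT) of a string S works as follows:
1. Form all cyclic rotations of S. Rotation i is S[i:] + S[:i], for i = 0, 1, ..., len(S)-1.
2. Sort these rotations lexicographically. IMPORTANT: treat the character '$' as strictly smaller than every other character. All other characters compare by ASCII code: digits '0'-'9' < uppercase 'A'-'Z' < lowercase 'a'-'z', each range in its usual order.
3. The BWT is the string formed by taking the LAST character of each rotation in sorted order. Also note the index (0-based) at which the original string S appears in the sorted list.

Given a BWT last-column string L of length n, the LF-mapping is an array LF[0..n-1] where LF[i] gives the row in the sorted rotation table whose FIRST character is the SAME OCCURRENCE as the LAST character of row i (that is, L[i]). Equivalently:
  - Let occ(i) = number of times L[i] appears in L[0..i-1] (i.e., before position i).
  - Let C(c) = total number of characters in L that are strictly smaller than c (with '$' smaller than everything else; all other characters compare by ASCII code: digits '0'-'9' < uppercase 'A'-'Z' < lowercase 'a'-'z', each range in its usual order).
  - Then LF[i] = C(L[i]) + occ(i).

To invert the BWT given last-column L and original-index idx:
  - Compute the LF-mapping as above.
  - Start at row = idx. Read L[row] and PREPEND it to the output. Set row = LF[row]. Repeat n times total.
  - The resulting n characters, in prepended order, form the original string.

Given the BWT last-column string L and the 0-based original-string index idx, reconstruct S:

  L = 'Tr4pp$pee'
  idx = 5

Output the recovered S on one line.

Answer: pepper4T$

Derivation:
LF mapping: 2 8 1 5 6 0 7 3 4
Walk LF starting at row 5, prepending L[row]:
  step 1: row=5, L[5]='$', prepend. Next row=LF[5]=0
  step 2: row=0, L[0]='T', prepend. Next row=LF[0]=2
  step 3: row=2, L[2]='4', prepend. Next row=LF[2]=1
  step 4: row=1, L[1]='r', prepend. Next row=LF[1]=8
  step 5: row=8, L[8]='e', prepend. Next row=LF[8]=4
  step 6: row=4, L[4]='p', prepend. Next row=LF[4]=6
  step 7: row=6, L[6]='p', prepend. Next row=LF[6]=7
  step 8: row=7, L[7]='e', prepend. Next row=LF[7]=3
  step 9: row=3, L[3]='p', prepend. Next row=LF[3]=5
Reversed output: pepper4T$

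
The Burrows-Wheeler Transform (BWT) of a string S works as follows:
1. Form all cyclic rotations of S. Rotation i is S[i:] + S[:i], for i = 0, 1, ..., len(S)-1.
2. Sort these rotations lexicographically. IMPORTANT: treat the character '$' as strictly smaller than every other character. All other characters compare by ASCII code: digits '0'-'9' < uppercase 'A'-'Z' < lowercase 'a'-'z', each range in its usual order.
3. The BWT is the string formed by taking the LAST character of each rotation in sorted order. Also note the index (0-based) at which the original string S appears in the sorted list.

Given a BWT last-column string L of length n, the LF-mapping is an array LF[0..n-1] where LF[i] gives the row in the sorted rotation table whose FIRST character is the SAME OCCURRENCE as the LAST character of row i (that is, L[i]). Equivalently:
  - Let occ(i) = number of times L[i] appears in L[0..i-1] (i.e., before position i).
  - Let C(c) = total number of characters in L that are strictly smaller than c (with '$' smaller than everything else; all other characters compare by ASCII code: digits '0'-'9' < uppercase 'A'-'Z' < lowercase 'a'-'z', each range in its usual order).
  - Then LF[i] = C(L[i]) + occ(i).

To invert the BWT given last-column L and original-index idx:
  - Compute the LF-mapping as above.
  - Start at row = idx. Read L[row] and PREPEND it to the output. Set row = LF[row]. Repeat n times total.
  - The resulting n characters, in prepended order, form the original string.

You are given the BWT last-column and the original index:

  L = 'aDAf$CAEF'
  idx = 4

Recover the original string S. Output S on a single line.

LF mapping: 7 4 1 8 0 3 2 5 6
Walk LF starting at row 4, prepending L[row]:
  step 1: row=4, L[4]='$', prepend. Next row=LF[4]=0
  step 2: row=0, L[0]='a', prepend. Next row=LF[0]=7
  step 3: row=7, L[7]='E', prepend. Next row=LF[7]=5
  step 4: row=5, L[5]='C', prepend. Next row=LF[5]=3
  step 5: row=3, L[3]='f', prepend. Next row=LF[3]=8
  step 6: row=8, L[8]='F', prepend. Next row=LF[8]=6
  step 7: row=6, L[6]='A', prepend. Next row=LF[6]=2
  step 8: row=2, L[2]='A', prepend. Next row=LF[2]=1
  step 9: row=1, L[1]='D', prepend. Next row=LF[1]=4
Reversed output: DAAFfCEa$

Answer: DAAFfCEa$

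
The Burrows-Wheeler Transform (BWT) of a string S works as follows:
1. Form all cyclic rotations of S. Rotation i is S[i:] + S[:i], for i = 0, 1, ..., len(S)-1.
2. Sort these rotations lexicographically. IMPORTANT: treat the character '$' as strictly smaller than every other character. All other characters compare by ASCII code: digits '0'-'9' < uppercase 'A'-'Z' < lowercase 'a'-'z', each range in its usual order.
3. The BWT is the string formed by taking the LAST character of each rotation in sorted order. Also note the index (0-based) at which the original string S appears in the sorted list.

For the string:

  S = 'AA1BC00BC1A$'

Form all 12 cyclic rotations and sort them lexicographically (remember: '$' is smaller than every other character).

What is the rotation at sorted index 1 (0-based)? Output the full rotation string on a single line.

All 12 rotations (rotation i = S[i:]+S[:i]):
  rot[0] = AA1BC00BC1A$
  rot[1] = A1BC00BC1A$A
  rot[2] = 1BC00BC1A$AA
  rot[3] = BC00BC1A$AA1
  rot[4] = C00BC1A$AA1B
  rot[5] = 00BC1A$AA1BC
  rot[6] = 0BC1A$AA1BC0
  rot[7] = BC1A$AA1BC00
  rot[8] = C1A$AA1BC00B
  rot[9] = 1A$AA1BC00BC
  rot[10] = A$AA1BC00BC1
  rot[11] = $AA1BC00BC1A
Sorted (with $ < everything):
  sorted[0] = $AA1BC00BC1A
  sorted[1] = 00BC1A$AA1BC
  sorted[2] = 0BC1A$AA1BC0
  sorted[3] = 1A$AA1BC00BC
  sorted[4] = 1BC00BC1A$AA
  sorted[5] = A$AA1BC00BC1
  sorted[6] = A1BC00BC1A$A
  sorted[7] = AA1BC00BC1A$
  sorted[8] = BC00BC1A$AA1
  sorted[9] = BC1A$AA1BC00
  sorted[10] = C00BC1A$AA1B
  sorted[11] = C1A$AA1BC00B
sorted[1] = 00BC1A$AA1BC

Answer: 00BC1A$AA1BC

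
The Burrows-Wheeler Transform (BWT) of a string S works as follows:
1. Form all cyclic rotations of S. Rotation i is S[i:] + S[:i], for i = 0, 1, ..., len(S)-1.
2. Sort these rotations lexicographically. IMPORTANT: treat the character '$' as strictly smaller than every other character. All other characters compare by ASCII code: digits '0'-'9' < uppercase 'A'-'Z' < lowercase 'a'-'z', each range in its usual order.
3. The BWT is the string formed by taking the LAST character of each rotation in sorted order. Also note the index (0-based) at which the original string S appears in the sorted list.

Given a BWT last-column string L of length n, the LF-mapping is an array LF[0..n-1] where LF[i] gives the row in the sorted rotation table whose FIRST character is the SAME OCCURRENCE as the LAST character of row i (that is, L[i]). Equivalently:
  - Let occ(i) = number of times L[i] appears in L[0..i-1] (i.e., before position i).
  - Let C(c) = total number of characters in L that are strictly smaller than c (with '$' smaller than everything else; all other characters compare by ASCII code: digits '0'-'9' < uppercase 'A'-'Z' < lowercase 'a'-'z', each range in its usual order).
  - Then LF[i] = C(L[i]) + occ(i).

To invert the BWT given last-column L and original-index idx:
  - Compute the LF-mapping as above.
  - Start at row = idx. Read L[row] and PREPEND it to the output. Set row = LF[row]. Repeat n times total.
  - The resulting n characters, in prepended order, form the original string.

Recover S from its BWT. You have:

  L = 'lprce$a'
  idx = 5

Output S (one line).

LF mapping: 4 5 6 2 3 0 1
Walk LF starting at row 5, prepending L[row]:
  step 1: row=5, L[5]='$', prepend. Next row=LF[5]=0
  step 2: row=0, L[0]='l', prepend. Next row=LF[0]=4
  step 3: row=4, L[4]='e', prepend. Next row=LF[4]=3
  step 4: row=3, L[3]='c', prepend. Next row=LF[3]=2
  step 5: row=2, L[2]='r', prepend. Next row=LF[2]=6
  step 6: row=6, L[6]='a', prepend. Next row=LF[6]=1
  step 7: row=1, L[1]='p', prepend. Next row=LF[1]=5
Reversed output: parcel$

Answer: parcel$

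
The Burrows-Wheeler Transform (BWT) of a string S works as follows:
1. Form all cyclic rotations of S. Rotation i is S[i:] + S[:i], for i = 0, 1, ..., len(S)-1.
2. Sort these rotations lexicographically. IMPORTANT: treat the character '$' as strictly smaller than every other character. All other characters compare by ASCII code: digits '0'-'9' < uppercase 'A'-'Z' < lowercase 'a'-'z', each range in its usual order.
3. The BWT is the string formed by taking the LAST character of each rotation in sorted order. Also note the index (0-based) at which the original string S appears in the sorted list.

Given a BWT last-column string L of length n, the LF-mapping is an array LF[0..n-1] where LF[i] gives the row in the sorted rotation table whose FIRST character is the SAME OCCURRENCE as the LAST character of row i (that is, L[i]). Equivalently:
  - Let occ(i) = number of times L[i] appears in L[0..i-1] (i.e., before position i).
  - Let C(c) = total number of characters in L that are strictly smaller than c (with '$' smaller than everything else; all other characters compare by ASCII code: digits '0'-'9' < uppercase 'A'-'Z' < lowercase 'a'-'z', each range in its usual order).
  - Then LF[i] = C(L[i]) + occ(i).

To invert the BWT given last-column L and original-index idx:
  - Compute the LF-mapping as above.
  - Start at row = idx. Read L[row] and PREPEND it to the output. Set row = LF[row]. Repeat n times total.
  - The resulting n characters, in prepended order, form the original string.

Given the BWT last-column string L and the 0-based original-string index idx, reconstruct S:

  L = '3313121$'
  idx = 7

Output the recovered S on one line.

Answer: 3131123$

Derivation:
LF mapping: 5 6 1 7 2 4 3 0
Walk LF starting at row 7, prepending L[row]:
  step 1: row=7, L[7]='$', prepend. Next row=LF[7]=0
  step 2: row=0, L[0]='3', prepend. Next row=LF[0]=5
  step 3: row=5, L[5]='2', prepend. Next row=LF[5]=4
  step 4: row=4, L[4]='1', prepend. Next row=LF[4]=2
  step 5: row=2, L[2]='1', prepend. Next row=LF[2]=1
  step 6: row=1, L[1]='3', prepend. Next row=LF[1]=6
  step 7: row=6, L[6]='1', prepend. Next row=LF[6]=3
  step 8: row=3, L[3]='3', prepend. Next row=LF[3]=7
Reversed output: 3131123$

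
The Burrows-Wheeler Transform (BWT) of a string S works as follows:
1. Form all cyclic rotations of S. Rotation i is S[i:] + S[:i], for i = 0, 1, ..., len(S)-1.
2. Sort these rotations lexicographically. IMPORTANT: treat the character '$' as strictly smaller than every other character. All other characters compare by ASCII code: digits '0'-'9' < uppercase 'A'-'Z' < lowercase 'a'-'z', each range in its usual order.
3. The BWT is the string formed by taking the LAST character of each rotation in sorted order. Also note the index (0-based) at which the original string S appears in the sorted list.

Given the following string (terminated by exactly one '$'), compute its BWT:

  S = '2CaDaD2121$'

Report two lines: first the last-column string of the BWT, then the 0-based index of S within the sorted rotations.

All 11 rotations (rotation i = S[i:]+S[:i]):
  rot[0] = 2CaDaD2121$
  rot[1] = CaDaD2121$2
  rot[2] = aDaD2121$2C
  rot[3] = DaD2121$2Ca
  rot[4] = aD2121$2CaD
  rot[5] = D2121$2CaDa
  rot[6] = 2121$2CaDaD
  rot[7] = 121$2CaDaD2
  rot[8] = 21$2CaDaD21
  rot[9] = 1$2CaDaD212
  rot[10] = $2CaDaD2121
Sorted (with $ < everything):
  sorted[0] = $2CaDaD2121  (last char: '1')
  sorted[1] = 1$2CaDaD212  (last char: '2')
  sorted[2] = 121$2CaDaD2  (last char: '2')
  sorted[3] = 21$2CaDaD21  (last char: '1')
  sorted[4] = 2121$2CaDaD  (last char: 'D')
  sorted[5] = 2CaDaD2121$  (last char: '$')
  sorted[6] = CaDaD2121$2  (last char: '2')
  sorted[7] = D2121$2CaDa  (last char: 'a')
  sorted[8] = DaD2121$2Ca  (last char: 'a')
  sorted[9] = aD2121$2CaD  (last char: 'D')
  sorted[10] = aDaD2121$2C  (last char: 'C')
Last column: 1221D$2aaDC
Original string S is at sorted index 5

Answer: 1221D$2aaDC
5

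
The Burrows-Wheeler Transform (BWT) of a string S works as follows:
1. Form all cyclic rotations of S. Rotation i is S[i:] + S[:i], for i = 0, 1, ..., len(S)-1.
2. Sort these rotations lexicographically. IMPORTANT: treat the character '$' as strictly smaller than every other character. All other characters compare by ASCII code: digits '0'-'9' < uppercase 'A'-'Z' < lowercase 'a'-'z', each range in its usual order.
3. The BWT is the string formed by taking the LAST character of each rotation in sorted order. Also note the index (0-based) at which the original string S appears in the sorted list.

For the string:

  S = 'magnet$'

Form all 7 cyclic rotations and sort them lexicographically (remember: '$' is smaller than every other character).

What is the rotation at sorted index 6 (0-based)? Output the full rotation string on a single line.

All 7 rotations (rotation i = S[i:]+S[:i]):
  rot[0] = magnet$
  rot[1] = agnet$m
  rot[2] = gnet$ma
  rot[3] = net$mag
  rot[4] = et$magn
  rot[5] = t$magne
  rot[6] = $magnet
Sorted (with $ < everything):
  sorted[0] = $magnet
  sorted[1] = agnet$m
  sorted[2] = et$magn
  sorted[3] = gnet$ma
  sorted[4] = magnet$
  sorted[5] = net$mag
  sorted[6] = t$magne
sorted[6] = t$magne

Answer: t$magne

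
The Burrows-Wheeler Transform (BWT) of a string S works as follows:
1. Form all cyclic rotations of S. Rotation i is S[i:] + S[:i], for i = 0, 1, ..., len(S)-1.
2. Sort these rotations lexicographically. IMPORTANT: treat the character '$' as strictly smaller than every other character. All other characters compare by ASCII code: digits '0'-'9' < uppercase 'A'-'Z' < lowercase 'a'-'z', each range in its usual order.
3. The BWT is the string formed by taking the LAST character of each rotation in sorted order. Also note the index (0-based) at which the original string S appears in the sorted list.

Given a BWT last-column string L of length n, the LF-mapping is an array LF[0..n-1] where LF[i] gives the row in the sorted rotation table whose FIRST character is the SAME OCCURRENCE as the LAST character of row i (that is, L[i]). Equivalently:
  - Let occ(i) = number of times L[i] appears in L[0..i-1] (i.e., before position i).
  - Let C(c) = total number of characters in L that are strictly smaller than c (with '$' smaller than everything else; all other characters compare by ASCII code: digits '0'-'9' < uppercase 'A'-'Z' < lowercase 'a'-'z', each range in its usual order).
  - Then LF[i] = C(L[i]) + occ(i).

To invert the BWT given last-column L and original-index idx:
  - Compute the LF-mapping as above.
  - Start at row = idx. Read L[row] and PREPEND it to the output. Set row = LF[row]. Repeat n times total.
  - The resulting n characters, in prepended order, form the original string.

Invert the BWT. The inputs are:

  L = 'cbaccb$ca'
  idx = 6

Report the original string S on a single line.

LF mapping: 5 3 1 6 7 4 0 8 2
Walk LF starting at row 6, prepending L[row]:
  step 1: row=6, L[6]='$', prepend. Next row=LF[6]=0
  step 2: row=0, L[0]='c', prepend. Next row=LF[0]=5
  step 3: row=5, L[5]='b', prepend. Next row=LF[5]=4
  step 4: row=4, L[4]='c', prepend. Next row=LF[4]=7
  step 5: row=7, L[7]='c', prepend. Next row=LF[7]=8
  step 6: row=8, L[8]='a', prepend. Next row=LF[8]=2
  step 7: row=2, L[2]='a', prepend. Next row=LF[2]=1
  step 8: row=1, L[1]='b', prepend. Next row=LF[1]=3
  step 9: row=3, L[3]='c', prepend. Next row=LF[3]=6
Reversed output: cbaaccbc$

Answer: cbaaccbc$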